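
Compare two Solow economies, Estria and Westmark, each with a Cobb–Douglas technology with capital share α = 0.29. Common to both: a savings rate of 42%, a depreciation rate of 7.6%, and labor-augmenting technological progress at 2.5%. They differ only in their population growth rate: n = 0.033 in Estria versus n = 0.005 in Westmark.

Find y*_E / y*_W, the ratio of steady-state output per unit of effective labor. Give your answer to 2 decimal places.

ratio ≈ 0.91

Steady-state y* = [s/(n + g + δ)]^(α/(1−α)), so the ratio is [ (s_E/(n + g + δ)_E) / (s_W/(n + g + δ)_W) ]^0.4085.
s_E/(n + g + δ)_E = 0.42/0.134 = 3.1343; s_W/(n + g + δ)_W = 0.42/0.106 = 3.9623.
Ratio = (3.1343/3.9623)^0.4085 = 0.7910^0.4085 ≈ 0.9087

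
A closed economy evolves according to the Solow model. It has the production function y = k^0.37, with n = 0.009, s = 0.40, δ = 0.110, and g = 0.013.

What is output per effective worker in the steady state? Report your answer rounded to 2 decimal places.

In steady state, investment equals break-even investment: s·k^α = (n + g + δ)·k.
Rearranging, k^(1−α) = s / (n + g + δ).
k^0.63 = 0.40 / (0.009 + 0.013 + 0.110) = 0.40 / 0.132 = 3.0303
k* = 3.0303^(1/0.63) ≈ 5.8112
y* = (k*)^α = 5.8112^0.37 ≈ 1.9177

y* = 1.92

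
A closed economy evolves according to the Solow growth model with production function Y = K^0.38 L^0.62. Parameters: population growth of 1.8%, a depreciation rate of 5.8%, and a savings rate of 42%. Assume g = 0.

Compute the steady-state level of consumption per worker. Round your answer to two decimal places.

c* = 1.65

In steady state, investment equals break-even investment: s·k^α = (n + δ)·k.
Rearranging, k^(1−α) = s / (n + δ).
k^0.62 = 0.42 / (0.018 + 0.058) = 0.42 / 0.076 = 5.5263
k* = 5.5263^(1/0.62) ≈ 15.7571
y* = (k*)^α = 15.7571^0.38 ≈ 2.8513
c* = (1 − s)·y* = (1 − 0.42) × 2.8513 ≈ 1.6538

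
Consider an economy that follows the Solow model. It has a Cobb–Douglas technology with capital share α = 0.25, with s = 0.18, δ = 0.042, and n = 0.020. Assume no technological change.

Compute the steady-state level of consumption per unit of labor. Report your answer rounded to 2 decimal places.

c* = 1.17

In steady state, investment equals break-even investment: s·k^α = (n + δ)·k.
Dividing both sides by k: k^(1−α) = s / (n + δ).
k^0.75 = 0.18 / (0.020 + 0.042) = 0.18 / 0.062 = 2.9032
k* = 2.9032^(1/0.75) ≈ 4.1416
y* = (k*)^α = 4.1416^0.25 ≈ 1.4266
c* = (1 − s)·y* = (1 − 0.18) × 1.4266 ≈ 1.1698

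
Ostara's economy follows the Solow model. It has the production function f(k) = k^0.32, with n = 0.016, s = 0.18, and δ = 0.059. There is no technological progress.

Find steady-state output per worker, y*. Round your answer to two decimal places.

In steady state, investment equals break-even investment: s·k^α = (n + δ)·k.
Dividing both sides by k: k^(1−α) = s / (n + δ).
k^0.68 = 0.18 / (0.016 + 0.059) = 0.18 / 0.075 = 2.4000
k* = 2.4000^(1/0.68) ≈ 3.6235
y* = (k*)^α = 3.6235^0.32 ≈ 1.5098

y* ≈ 1.51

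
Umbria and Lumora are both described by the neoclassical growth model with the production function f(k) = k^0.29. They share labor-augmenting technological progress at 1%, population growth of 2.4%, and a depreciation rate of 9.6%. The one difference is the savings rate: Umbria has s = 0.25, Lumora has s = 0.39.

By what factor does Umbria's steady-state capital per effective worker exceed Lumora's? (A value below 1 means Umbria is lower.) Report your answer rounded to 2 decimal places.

k*_U / k*_L ≈ 0.53

Steady-state k* = [s/(n + g + δ)]^(1/(1−α)), so the ratio is [ (s_U/(n + g + δ)_U) / (s_L/(n + g + δ)_L) ]^1.4085.
s_U/(n + g + δ)_U = 0.25/0.130 = 1.9231; s_L/(n + g + δ)_L = 0.39/0.130 = 3.0000.
Ratio = (1.9231/3.0000)^1.4085 = 0.6410^1.4085 ≈ 0.5345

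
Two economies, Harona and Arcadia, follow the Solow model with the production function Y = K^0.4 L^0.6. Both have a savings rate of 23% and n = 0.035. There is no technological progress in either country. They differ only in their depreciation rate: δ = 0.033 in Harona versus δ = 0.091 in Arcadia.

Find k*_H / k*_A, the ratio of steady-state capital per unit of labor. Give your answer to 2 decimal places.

k*_H / k*_A ≈ 2.80

Steady-state k* = [s/(n + δ)]^(1/(1−α)), so the ratio is [ (s_H/(n + δ)_H) / (s_A/(n + δ)_A) ]^1.6667.
s_H/(n + δ)_H = 0.23/0.068 = 3.3824; s_A/(n + δ)_A = 0.23/0.126 = 1.8254.
Ratio = (3.3824/1.8254)^1.6667 = 1.8530^1.6667 ≈ 2.7956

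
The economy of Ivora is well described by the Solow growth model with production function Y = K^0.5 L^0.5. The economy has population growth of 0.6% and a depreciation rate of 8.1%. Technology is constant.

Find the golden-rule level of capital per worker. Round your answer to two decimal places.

k_gold ≈ 33.03

The golden rule sets f'(k) = n + δ, i.e. α·k^(α−1) = n + δ.
So k^(1−α) = α / (n + δ) = 0.5 / 0.087 = 5.7471.
k_gold = 5.7471^(1/0.5) ≈ 33.0292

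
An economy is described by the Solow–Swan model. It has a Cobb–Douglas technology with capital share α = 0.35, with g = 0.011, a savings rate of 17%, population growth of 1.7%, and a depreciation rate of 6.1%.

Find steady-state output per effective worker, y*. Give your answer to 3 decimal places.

y* = 1.417

At the steady state, Δk = 0, so s·k^α = (n + g + δ)·k.
Dividing both sides by k: k^(1−α) = s / (n + g + δ).
k^0.65 = 0.17 / (0.017 + 0.011 + 0.061) = 0.17 / 0.089 = 1.9101
k* = 1.9101^(1/0.65) ≈ 2.7064
y* = (k*)^α = 2.7064^0.35 ≈ 1.4169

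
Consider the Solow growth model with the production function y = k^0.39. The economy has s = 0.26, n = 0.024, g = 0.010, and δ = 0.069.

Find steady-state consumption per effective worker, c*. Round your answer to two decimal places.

In steady state, investment equals break-even investment: s·k^α = (n + g + δ)·k.
Dividing both sides by k: k^(1−α) = s / (n + g + δ).
k^0.61 = 0.26 / (0.024 + 0.010 + 0.069) = 0.26 / 0.103 = 2.5243
k* = 2.5243^(1/0.61) ≈ 4.5630
y* = (k*)^α = 4.5630^0.39 ≈ 1.8076
c* = (1 − s)·y* = (1 − 0.26) × 1.8076 ≈ 1.3376

c* ≈ 1.34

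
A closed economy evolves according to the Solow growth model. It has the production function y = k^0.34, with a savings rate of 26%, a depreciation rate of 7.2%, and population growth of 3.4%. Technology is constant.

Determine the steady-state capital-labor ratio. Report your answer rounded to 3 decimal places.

Steady state requires s·f(k) = (n + δ)·k, i.e. s·k^α = (n + δ)·k.
Rearranging, k^(1−α) = s / (n + δ).
k^0.66 = 0.26 / (0.034 + 0.072) = 0.26 / 0.106 = 2.4528
k* = 2.4528^(1/0.66) ≈ 3.8940

k* ≈ 3.894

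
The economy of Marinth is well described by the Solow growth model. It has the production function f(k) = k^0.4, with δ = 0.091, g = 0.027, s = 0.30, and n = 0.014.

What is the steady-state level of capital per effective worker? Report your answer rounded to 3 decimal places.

k* ≈ 3.929

Steady state requires s·f(k) = (n + g + δ)·k, i.e. s·k^α = (n + g + δ)·k.
Dividing both sides by k: k^(1−α) = s / (n + g + δ).
k^0.6 = 0.30 / (0.014 + 0.027 + 0.091) = 0.30 / 0.132 = 2.2727
k* = 2.2727^(1/0.6) ≈ 3.9286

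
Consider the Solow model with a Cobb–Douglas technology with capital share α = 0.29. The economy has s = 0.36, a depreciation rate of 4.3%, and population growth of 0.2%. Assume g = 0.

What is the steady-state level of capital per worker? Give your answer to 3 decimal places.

k* = 18.705

Steady state requires s·f(k) = (n + δ)·k, i.e. s·k^α = (n + δ)·k.
Dividing both sides by k: k^(1−α) = s / (n + δ).
k^0.71 = 0.36 / (0.002 + 0.043) = 0.36 / 0.045 = 8.0000
k* = 8.0000^(1/0.71) ≈ 18.7050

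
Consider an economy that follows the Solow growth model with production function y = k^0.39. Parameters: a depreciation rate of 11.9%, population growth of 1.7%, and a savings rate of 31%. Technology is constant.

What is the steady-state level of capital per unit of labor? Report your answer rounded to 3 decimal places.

Steady state requires s·f(k) = (n + δ)·k, i.e. s·k^α = (n + δ)·k.
Rearranging, k^(1−α) = s / (n + δ).
k^0.61 = 0.31 / (0.017 + 0.119) = 0.31 / 0.136 = 2.2794
k* = 2.2794^(1/0.61) ≈ 3.8600

k* ≈ 3.860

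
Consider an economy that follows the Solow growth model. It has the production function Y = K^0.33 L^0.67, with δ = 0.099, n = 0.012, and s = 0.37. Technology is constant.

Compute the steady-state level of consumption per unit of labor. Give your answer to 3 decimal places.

Steady state requires s·f(k) = (n + δ)·k, i.e. s·k^α = (n + δ)·k.
Dividing both sides by k: k^(1−α) = s / (n + δ).
k^0.67 = 0.37 / (0.012 + 0.099) = 0.37 / 0.111 = 3.3333
k* = 3.3333^(1/0.67) ≈ 6.0313
y* = (k*)^α = 6.0313^0.33 ≈ 1.8094
c* = (1 − s)·y* = (1 − 0.37) × 1.8094 ≈ 1.1399

c* = 1.140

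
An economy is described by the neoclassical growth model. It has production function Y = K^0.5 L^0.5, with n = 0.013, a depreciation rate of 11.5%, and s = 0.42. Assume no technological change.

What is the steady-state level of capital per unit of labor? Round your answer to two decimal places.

At the steady state, Δk = 0, so s·k^α = (n + δ)·k.
Dividing both sides by k: k^(1−α) = s / (n + δ).
k^0.5 = 0.42 / (0.013 + 0.115) = 0.42 / 0.128 = 3.2813
k* = 3.2813^(1/0.5) ≈ 10.7669

k* = 10.77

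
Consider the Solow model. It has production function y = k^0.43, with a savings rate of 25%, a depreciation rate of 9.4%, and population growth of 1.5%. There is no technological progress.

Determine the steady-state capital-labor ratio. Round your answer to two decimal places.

k* ≈ 4.29

At the steady state, Δk = 0, so s·k^α = (n + δ)·k.
Dividing both sides by k: k^(1−α) = s / (n + δ).
k^0.57 = 0.25 / (0.015 + 0.094) = 0.25 / 0.109 = 2.2936
k* = 2.2936^(1/0.57) ≈ 4.2903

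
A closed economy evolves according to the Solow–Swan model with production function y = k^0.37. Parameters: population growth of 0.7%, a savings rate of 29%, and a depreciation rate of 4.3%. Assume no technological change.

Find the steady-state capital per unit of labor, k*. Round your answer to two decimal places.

Steady state requires s·f(k) = (n + δ)·k, i.e. s·k^α = (n + δ)·k.
Dividing both sides by k: k^(1−α) = s / (n + δ).
k^0.63 = 0.29 / (0.007 + 0.043) = 0.29 / 0.050 = 5.8000
k* = 5.8000^(1/0.63) ≈ 16.2851

k* ≈ 16.29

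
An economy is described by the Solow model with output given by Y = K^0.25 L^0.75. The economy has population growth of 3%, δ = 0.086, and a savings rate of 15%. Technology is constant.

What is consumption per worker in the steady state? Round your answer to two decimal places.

At the steady state, Δk = 0, so s·k^α = (n + δ)·k.
Rearranging, k^(1−α) = s / (n + δ).
k^0.75 = 0.15 / (0.030 + 0.086) = 0.15 / 0.116 = 1.2931
k* = 1.2931^(1/0.75) ≈ 1.4088
y* = (k*)^α = 1.4088^0.25 ≈ 1.0895
c* = (1 − s)·y* = (1 − 0.15) × 1.0895 ≈ 0.9261

c* ≈ 0.93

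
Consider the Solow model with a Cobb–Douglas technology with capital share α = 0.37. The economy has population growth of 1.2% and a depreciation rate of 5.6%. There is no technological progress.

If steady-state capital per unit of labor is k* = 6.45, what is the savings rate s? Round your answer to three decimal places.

Steady state requires s·f(k) = (n + δ)·k, i.e. s·k^α = (n + δ)·k.
So s / (n + δ) = (k*)^(1−α) = 6.45^0.63 = 3.2361.
Therefore s = 3.2361 × (n + δ) = 3.2361 × 0.068 = 0.2201.

s ≈ 0.220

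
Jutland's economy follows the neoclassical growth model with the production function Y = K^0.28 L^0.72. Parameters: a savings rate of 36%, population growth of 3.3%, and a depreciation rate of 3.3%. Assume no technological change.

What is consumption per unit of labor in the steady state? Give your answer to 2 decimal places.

At the steady state, Δk = 0, so s·k^α = (n + δ)·k.
Rearranging, k^(1−α) = s / (n + δ).
k^0.72 = 0.36 / (0.033 + 0.033) = 0.36 / 0.066 = 5.4545
k* = 5.4545^(1/0.72) ≈ 10.5504
y* = (k*)^α = 10.5504^0.28 ≈ 1.9343
c* = (1 − s)·y* = (1 − 0.36) × 1.9343 ≈ 1.2380

c* = 1.24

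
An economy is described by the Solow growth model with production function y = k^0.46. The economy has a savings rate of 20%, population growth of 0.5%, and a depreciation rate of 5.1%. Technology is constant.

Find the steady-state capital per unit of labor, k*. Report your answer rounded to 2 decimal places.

k* ≈ 10.56

In steady state, investment equals break-even investment: s·k^α = (n + δ)·k.
Rearranging, k^(1−α) = s / (n + δ).
k^0.54 = 0.20 / (0.005 + 0.051) = 0.20 / 0.056 = 3.5714
k* = 3.5714^(1/0.54) ≈ 10.5627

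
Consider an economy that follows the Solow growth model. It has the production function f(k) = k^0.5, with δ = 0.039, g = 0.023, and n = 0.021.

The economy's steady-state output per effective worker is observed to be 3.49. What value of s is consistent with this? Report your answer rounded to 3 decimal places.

In steady state, investment equals break-even investment: s·k^α = (n + g + δ)·k.
Since y* = [s/(n + g + δ)]^(α/(1−α)), we have s/(n + g + δ) = (y*)^((1−α)/α) = 3.49^1 = 3.4900.
Therefore s = 3.4900 × (n + g + δ) = 3.4900 × 0.083 = 0.2897.

s ≈ 0.290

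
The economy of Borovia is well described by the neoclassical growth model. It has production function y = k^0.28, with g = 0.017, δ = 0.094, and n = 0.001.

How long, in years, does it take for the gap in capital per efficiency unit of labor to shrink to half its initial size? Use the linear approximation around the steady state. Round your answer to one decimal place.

Near the steady state the convergence rate is λ = (1 − α)(n + g + δ).
λ = (1 − 0.28) × 0.112 = 0.72 × 0.112 = 0.08064
Half-life = ln 2 / λ = 0.6931 / 0.08064 ≈ 8.59 years

about 8.6 years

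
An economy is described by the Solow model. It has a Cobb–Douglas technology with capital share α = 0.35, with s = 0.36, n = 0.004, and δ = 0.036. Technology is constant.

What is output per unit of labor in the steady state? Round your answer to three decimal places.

In steady state, investment equals break-even investment: s·k^α = (n + δ)·k.
Dividing both sides by k: k^(1−α) = s / (n + δ).
k^0.65 = 0.36 / (0.004 + 0.036) = 0.36 / 0.040 = 9.0000
k* = 9.0000^(1/0.65) ≈ 29.3809
y* = (k*)^α = 29.3809^0.35 ≈ 3.2645

y* ≈ 3.265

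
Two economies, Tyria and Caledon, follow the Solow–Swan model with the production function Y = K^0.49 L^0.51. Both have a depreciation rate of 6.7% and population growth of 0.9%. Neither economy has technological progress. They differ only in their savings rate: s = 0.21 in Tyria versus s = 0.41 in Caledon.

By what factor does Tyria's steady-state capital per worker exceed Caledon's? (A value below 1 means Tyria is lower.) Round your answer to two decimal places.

ratio ≈ 0.27

Steady-state k* = [s/(n + δ)]^(1/(1−α)), so the ratio is [ (s_T/(n + δ)_T) / (s_C/(n + δ)_C) ]^1.9608.
s_T/(n + δ)_T = 0.21/0.076 = 2.7632; s_C/(n + δ)_C = 0.41/0.076 = 5.3947.
Ratio = (2.7632/5.3947)^1.9608 = 0.5122^1.9608 ≈ 0.2693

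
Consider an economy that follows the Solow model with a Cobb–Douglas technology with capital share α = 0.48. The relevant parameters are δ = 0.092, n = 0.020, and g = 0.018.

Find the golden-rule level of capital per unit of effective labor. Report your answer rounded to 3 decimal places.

k_gold ≈ 12.330

The golden rule sets f'(k) = n + g + δ, i.e. α·k^(α−1) = n + g + δ.
So k^(1−α) = α / (n + g + δ) = 0.48 / 0.130 = 3.6923.
k_gold = 3.6923^(1/0.52) ≈ 12.3298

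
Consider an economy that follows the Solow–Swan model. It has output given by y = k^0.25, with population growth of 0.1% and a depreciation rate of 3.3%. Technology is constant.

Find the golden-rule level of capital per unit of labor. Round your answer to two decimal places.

k_gold ≈ 14.30

The golden rule sets f'(k) = n + δ, i.e. α·k^(α−1) = n + δ.
So k^(1−α) = α / (n + δ) = 0.25 / 0.034 = 7.3529.
k_gold = 7.3529^(1/0.75) ≈ 14.2981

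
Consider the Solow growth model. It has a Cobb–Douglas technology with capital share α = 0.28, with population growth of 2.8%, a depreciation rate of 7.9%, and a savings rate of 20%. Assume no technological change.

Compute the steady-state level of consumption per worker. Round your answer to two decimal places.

At the steady state, Δk = 0, so s·k^α = (n + δ)·k.
Rearranging, k^(1−α) = s / (n + δ).
k^0.72 = 0.20 / (0.028 + 0.079) = 0.20 / 0.107 = 1.8692
k* = 1.8692^(1/0.72) ≈ 2.3840
y* = (k*)^α = 2.3840^0.28 ≈ 1.2754
c* = (1 − s)·y* = (1 − 0.20) × 1.2754 ≈ 1.0203

c* ≈ 1.02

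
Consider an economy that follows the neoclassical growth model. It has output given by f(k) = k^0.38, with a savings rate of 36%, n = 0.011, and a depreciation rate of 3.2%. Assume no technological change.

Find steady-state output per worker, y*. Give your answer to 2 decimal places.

y* ≈ 3.68

In steady state, investment equals break-even investment: s·k^α = (n + δ)·k.
Rearranging, k^(1−α) = s / (n + δ).
k^0.62 = 0.36 / (0.011 + 0.032) = 0.36 / 0.043 = 8.3721
k* = 8.3721^(1/0.62) ≈ 30.7923
y* = (k*)^α = 30.7923^0.38 ≈ 3.6780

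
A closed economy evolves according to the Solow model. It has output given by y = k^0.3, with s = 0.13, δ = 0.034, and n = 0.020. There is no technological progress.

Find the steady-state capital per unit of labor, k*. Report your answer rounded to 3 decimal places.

k* = 3.508

At the steady state, Δk = 0, so s·k^α = (n + δ)·k.
Rearranging, k^(1−α) = s / (n + δ).
k^0.7 = 0.13 / (0.020 + 0.034) = 0.13 / 0.054 = 2.4074
k* = 2.4074^(1/0.7) ≈ 3.5081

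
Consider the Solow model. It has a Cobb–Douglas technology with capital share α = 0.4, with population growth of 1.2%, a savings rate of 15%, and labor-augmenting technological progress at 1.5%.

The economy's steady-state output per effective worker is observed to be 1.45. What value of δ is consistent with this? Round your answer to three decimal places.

Steady state requires s·f(k) = (n + g + δ)·k, i.e. s·k^α = (n + g + δ)·k.
Since y* = [s/(n + g + δ)]^(α/(1−α)), we have s/(n + g + δ) = (y*)^((1−α)/α) = 1.45^1.5 = 1.7460.
Therefore n + g + δ = s / 1.7460 = 0.15 / 1.7460 = 0.0859, so δ = 0.0859 − 0.027 = 0.0589.

δ ≈ 0.059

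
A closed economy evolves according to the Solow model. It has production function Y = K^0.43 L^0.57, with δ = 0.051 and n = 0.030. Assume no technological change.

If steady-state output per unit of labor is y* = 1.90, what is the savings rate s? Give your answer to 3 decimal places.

Steady state requires s·f(k) = (n + δ)·k, i.e. s·k^α = (n + δ)·k.
Since y* = [s/(n + δ)]^(α/(1−α)), we have s/(n + δ) = (y*)^((1−α)/α) = 1.90^1.3256 = 2.3416.
Therefore s = 2.3416 × (n + δ) = 2.3416 × 0.081 = 0.1897.

s ≈ 0.190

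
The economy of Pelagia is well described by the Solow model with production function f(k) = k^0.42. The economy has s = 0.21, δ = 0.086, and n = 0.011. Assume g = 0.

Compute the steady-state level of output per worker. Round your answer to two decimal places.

Steady state requires s·f(k) = (n + δ)·k, i.e. s·k^α = (n + δ)·k.
Dividing both sides by k: k^(1−α) = s / (n + δ).
k^0.58 = 0.21 / (0.011 + 0.086) = 0.21 / 0.097 = 2.1649
k* = 2.1649^(1/0.58) ≈ 3.7874
y* = (k*)^α = 3.7874^0.42 ≈ 1.7495

y* = 1.75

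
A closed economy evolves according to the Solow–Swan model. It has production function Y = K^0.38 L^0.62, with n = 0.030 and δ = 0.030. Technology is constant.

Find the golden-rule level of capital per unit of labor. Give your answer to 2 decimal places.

k_gold ≈ 19.63

The golden rule sets f'(k) = n + δ, i.e. α·k^(α−1) = n + δ.
So k^(1−α) = α / (n + δ) = 0.38 / 0.060 = 6.3333.
k_gold = 6.3333^(1/0.62) ≈ 19.6314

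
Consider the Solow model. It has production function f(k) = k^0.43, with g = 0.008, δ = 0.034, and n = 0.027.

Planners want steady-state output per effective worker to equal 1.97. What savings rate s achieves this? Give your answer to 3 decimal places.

At the steady state, Δk = 0, so s·k^α = (n + g + δ)·k.
Since y* = [s/(n + g + δ)]^(α/(1−α)), we have s/(n + g + δ) = (y*)^((1−α)/α) = 1.97^1.3256 = 2.4567.
Therefore s = 2.4567 × (n + g + δ) = 2.4567 × 0.069 = 0.1695.

s ≈ 0.170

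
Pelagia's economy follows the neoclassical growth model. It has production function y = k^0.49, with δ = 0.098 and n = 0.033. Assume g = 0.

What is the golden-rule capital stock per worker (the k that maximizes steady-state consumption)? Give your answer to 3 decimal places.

k_gold ≈ 13.286

The golden rule sets f'(k) = n + δ, i.e. α·k^(α−1) = n + δ.
So k^(1−α) = α / (n + δ) = 0.49 / 0.131 = 3.7405.
k_gold = 3.7405^(1/0.51) ≈ 13.2859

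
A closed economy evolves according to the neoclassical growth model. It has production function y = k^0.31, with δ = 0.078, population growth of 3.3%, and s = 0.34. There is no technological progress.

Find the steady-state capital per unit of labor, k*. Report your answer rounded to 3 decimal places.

k* ≈ 5.065

At the steady state, Δk = 0, so s·k^α = (n + δ)·k.
Dividing both sides by k: k^(1−α) = s / (n + δ).
k^0.69 = 0.34 / (0.033 + 0.078) = 0.34 / 0.111 = 3.0631
k* = 3.0631^(1/0.69) ≈ 5.0650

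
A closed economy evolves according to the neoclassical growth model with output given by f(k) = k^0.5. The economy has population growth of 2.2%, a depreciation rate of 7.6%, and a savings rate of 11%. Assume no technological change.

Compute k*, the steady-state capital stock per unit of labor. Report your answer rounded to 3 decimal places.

k* ≈ 1.260

Steady state requires s·f(k) = (n + δ)·k, i.e. s·k^α = (n + δ)·k.
Dividing both sides by k: k^(1−α) = s / (n + δ).
k^0.5 = 0.11 / (0.022 + 0.076) = 0.11 / 0.098 = 1.1224
k* = 1.1224^(1/0.5) ≈ 1.2598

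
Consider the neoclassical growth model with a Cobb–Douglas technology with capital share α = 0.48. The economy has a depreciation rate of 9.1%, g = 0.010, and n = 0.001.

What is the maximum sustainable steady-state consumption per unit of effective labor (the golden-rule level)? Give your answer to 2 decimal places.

At the golden rule, f'(k) = n + g + δ, so α·k^(α−1) = n + g + δ and k_gold = (α/(n + g + δ))^(1/(1−α)).
k_gold = (0.48/0.102)^(1/0.52) = 4.7059^1.9231 ≈ 19.6589
c_gold = f(k_gold) − (n + g + δ)·k_gold = 4.1774 − 0.102×19.6589 ≈ 2.1722

c_gold ≈ 2.17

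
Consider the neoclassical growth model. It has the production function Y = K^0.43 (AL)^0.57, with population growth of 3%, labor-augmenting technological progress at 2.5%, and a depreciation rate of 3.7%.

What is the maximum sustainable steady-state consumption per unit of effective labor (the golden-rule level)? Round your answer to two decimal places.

At the golden rule, f'(k) = n + g + δ, so α·k^(α−1) = n + g + δ and k_gold = (α/(n + g + δ))^(1/(1−α)).
k_gold = (0.43/0.092)^(1/0.57) = 4.6739^1.7544 ≈ 14.9584
c_gold = f(k_gold) − (n + g + δ)·k_gold = 3.2004 − 0.092×14.9584 ≈ 1.8242

c_gold ≈ 1.82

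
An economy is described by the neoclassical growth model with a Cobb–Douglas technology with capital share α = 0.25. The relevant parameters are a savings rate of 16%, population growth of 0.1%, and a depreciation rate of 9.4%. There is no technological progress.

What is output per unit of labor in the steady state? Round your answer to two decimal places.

y* ≈ 1.19

At the steady state, Δk = 0, so s·k^α = (n + δ)·k.
Rearranging, k^(1−α) = s / (n + δ).
k^0.75 = 0.16 / (0.001 + 0.094) = 0.16 / 0.095 = 1.6842
k* = 1.6842^(1/0.75) ≈ 2.0038
y* = (k*)^α = 2.0038^0.25 ≈ 1.1898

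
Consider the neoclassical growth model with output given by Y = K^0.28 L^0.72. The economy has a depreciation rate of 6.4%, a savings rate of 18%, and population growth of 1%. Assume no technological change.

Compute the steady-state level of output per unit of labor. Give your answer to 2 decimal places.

y* ≈ 1.41

At the steady state, Δk = 0, so s·k^α = (n + δ)·k.
Rearranging, k^(1−α) = s / (n + δ).
k^0.72 = 0.18 / (0.010 + 0.064) = 0.18 / 0.074 = 2.4324
k* = 2.4324^(1/0.72) ≈ 3.4368
y* = (k*)^α = 3.4368^0.28 ≈ 1.4129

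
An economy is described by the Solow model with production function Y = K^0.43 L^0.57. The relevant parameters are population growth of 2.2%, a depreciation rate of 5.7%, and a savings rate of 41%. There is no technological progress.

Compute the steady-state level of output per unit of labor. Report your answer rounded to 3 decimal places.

y* = 3.463

In steady state, investment equals break-even investment: s·k^α = (n + δ)·k.
Dividing both sides by k: k^(1−α) = s / (n + δ).
k^0.57 = 0.41 / (0.022 + 0.057) = 0.41 / 0.079 = 5.1899
k* = 5.1899^(1/0.57) ≈ 17.9748
y* = (k*)^α = 17.9748^0.43 ≈ 3.4634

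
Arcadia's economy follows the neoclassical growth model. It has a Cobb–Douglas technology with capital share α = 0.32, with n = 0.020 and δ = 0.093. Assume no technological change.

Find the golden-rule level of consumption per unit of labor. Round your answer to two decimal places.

At the golden rule, f'(k) = n + δ, so α·k^(α−1) = n + δ and k_gold = (α/(n + δ))^(1/(1−α)).
k_gold = (0.32/0.113)^(1/0.68) = 2.8319^1.4706 ≈ 4.6220
c_gold = f(k_gold) − (n + δ)·k_gold = 1.6321 − 0.113×4.6220 ≈ 1.1098

c_gold ≈ 1.11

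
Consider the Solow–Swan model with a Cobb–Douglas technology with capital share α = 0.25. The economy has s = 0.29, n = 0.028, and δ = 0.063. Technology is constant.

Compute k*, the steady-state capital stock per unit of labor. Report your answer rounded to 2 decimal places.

Steady state requires s·f(k) = (n + δ)·k, i.e. s·k^α = (n + δ)·k.
Rearranging, k^(1−α) = s / (n + δ).
k^0.75 = 0.29 / (0.028 + 0.063) = 0.29 / 0.091 = 3.1868
k* = 3.1868^(1/0.75) ≈ 4.6896

k* ≈ 4.69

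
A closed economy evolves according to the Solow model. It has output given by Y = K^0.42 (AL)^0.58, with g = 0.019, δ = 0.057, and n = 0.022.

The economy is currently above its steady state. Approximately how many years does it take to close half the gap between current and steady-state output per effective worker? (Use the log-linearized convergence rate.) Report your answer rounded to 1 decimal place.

t_½ ≈ 12.2 years

Near the steady state the convergence rate is λ = (1 − α)(n + g + δ).
λ = (1 − 0.42) × 0.098 = 0.58 × 0.098 = 0.05684
Half-life = ln 2 / λ = 0.6931 / 0.05684 ≈ 12.19 years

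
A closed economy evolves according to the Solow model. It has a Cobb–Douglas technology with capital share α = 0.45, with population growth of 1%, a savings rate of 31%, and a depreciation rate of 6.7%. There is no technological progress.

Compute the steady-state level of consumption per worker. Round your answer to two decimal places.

In steady state, investment equals break-even investment: s·k^α = (n + δ)·k.
Dividing both sides by k: k^(1−α) = s / (n + δ).
k^0.55 = 0.31 / (0.010 + 0.067) = 0.31 / 0.077 = 4.0260
k* = 4.0260^(1/0.55) ≈ 12.5826
y* = (k*)^α = 12.5826^0.45 ≈ 3.1253
c* = (1 − s)·y* = (1 − 0.31) × 3.1253 ≈ 2.1565

c* ≈ 2.16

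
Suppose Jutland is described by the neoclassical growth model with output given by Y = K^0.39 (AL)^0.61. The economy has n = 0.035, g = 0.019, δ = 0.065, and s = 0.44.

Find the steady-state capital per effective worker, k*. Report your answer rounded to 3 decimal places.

Steady state requires s·f(k) = (n + g + δ)·k, i.e. s·k^α = (n + g + δ)·k.
Rearranging, k^(1−α) = s / (n + g + δ).
k^0.61 = 0.44 / (0.035 + 0.019 + 0.065) = 0.44 / 0.119 = 3.6975
k* = 3.6975^(1/0.61) ≈ 8.5309

k* = 8.531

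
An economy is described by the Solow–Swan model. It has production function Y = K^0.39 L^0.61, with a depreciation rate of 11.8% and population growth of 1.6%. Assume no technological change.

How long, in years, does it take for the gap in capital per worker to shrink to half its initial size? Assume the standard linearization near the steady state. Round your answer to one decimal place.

Near the steady state the convergence rate is λ = (1 − α)(n + δ).
λ = (1 − 0.39) × 0.134 = 0.61 × 0.134 = 0.08174
Half-life = ln 2 / λ = 0.6931 / 0.08174 ≈ 8.48 years

t_½ ≈ 8.5 years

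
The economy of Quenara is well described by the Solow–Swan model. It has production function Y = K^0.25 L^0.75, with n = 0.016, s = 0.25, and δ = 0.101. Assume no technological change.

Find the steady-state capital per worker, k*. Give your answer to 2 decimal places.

Steady state requires s·f(k) = (n + δ)·k, i.e. s·k^α = (n + δ)·k.
Dividing both sides by k: k^(1−α) = s / (n + δ).
k^0.75 = 0.25 / (0.016 + 0.101) = 0.25 / 0.117 = 2.1368
k* = 2.1368^(1/0.75) ≈ 2.7522

k* = 2.75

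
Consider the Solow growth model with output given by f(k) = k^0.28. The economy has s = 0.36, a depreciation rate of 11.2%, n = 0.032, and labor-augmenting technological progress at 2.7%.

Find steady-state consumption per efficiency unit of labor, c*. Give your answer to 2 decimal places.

c* = 0.85

Steady state requires s·f(k) = (n + g + δ)·k, i.e. s·k^α = (n + g + δ)·k.
Dividing both sides by k: k^(1−α) = s / (n + g + δ).
k^0.72 = 0.36 / (0.032 + 0.027 + 0.112) = 0.36 / 0.171 = 2.1053
k* = 2.1053^(1/0.72) ≈ 2.8122
y* = (k*)^α = 2.8122^0.28 ≈ 1.3358
c* = (1 − s)·y* = (1 − 0.36) × 1.3358 ≈ 0.8549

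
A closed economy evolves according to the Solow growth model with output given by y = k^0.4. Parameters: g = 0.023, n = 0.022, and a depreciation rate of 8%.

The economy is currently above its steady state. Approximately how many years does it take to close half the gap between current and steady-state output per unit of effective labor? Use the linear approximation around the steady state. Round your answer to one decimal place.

half-life ≈ 9.2 years

Near the steady state the convergence rate is λ = (1 − α)(n + g + δ).
λ = (1 − 0.4) × 0.125 = 0.6 × 0.125 = 0.0750
Half-life = ln 2 / λ = 0.6931 / 0.0750 ≈ 9.24 years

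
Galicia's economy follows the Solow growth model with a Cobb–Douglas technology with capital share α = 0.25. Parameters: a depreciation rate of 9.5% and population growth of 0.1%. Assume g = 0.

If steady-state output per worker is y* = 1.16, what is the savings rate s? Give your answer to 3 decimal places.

Steady state requires s·f(k) = (n + δ)·k, i.e. s·k^α = (n + δ)·k.
Since y* = [s/(n + δ)]^(α/(1−α)), we have s/(n + δ) = (y*)^((1−α)/α) = 1.16^3 = 1.5609.
Therefore s = 1.5609 × (n + δ) = 1.5609 × 0.096 = 0.1498.

s ≈ 0.150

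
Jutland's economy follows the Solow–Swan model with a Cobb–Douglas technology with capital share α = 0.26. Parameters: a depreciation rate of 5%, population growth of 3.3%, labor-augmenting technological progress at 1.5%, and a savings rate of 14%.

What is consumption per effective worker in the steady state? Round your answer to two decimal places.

Steady state requires s·f(k) = (n + g + δ)·k, i.e. s·k^α = (n + g + δ)·k.
Rearranging, k^(1−α) = s / (n + g + δ).
k^0.74 = 0.14 / (0.033 + 0.015 + 0.050) = 0.14 / 0.098 = 1.4286
k* = 1.4286^(1/0.74) ≈ 1.6193
y* = (k*)^α = 1.6193^0.26 ≈ 1.1335
c* = (1 − s)·y* = (1 − 0.14) × 1.1335 ≈ 0.9748

c* = 0.97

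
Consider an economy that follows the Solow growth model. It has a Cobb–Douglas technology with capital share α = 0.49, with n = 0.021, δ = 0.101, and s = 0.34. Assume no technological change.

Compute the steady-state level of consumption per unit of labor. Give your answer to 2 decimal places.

c* = 1.77

At the steady state, Δk = 0, so s·k^α = (n + δ)·k.
Rearranging, k^(1−α) = s / (n + δ).
k^0.51 = 0.34 / (0.021 + 0.101) = 0.34 / 0.122 = 2.7869
k* = 2.7869^(1/0.51) ≈ 7.4608
y* = (k*)^α = 7.4608^0.49 ≈ 2.6771
c* = (1 − s)·y* = (1 − 0.34) × 2.6771 ≈ 1.7669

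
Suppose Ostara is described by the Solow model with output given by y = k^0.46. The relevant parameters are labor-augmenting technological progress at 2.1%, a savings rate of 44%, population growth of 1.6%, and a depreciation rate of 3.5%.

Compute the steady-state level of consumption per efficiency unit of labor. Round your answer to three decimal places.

In steady state, investment equals break-even investment: s·k^α = (n + g + δ)·k.
Rearranging, k^(1−α) = s / (n + g + δ).
k^0.54 = 0.44 / (0.016 + 0.021 + 0.035) = 0.44 / 0.072 = 6.1111
k* = 6.1111^(1/0.54) ≈ 28.5612
y* = (k*)^α = 28.5612^0.46 ≈ 4.6737
c* = (1 − s)·y* = (1 − 0.44) × 4.6737 ≈ 2.6173

c* ≈ 2.617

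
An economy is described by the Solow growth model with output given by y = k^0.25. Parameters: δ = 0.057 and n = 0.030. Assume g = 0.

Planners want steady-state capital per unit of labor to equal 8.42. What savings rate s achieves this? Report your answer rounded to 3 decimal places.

s ≈ 0.430

Steady state requires s·f(k) = (n + δ)·k, i.e. s·k^α = (n + δ)·k.
So s / (n + δ) = (k*)^(1−α) = 8.42^0.75 = 4.9429.
Therefore s = 4.9429 × (n + δ) = 4.9429 × 0.087 = 0.4300.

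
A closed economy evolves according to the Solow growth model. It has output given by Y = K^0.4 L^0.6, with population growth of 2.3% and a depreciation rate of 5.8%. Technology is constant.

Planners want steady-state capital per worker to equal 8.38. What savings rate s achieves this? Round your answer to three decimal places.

Steady state requires s·f(k) = (n + δ)·k, i.e. s·k^α = (n + δ)·k.
So s / (n + δ) = (k*)^(1−α) = 8.38^0.6 = 3.5805.
Therefore s = 3.5805 × (n + δ) = 3.5805 × 0.081 = 0.2900.

s ≈ 0.290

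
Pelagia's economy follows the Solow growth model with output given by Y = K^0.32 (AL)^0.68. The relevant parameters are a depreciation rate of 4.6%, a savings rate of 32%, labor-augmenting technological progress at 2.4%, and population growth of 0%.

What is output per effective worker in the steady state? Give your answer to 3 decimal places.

y* = 2.045

In steady state, investment equals break-even investment: s·k^α = (n + g + δ)·k.
Rearranging, k^(1−α) = s / (n + g + δ).
k^0.68 = 0.32 / (0.000 + 0.024 + 0.046) = 0.32 / 0.070 = 4.5714
k* = 4.5714^(1/0.68) ≈ 9.3467
y* = (k*)^α = 9.3467^0.32 ≈ 2.0446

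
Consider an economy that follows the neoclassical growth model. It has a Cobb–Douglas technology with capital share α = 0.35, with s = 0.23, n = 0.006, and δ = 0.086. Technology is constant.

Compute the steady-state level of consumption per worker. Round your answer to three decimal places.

c* = 1.261

At the steady state, Δk = 0, so s·k^α = (n + δ)·k.
Rearranging, k^(1−α) = s / (n + δ).
k^0.65 = 0.23 / (0.006 + 0.086) = 0.23 / 0.092 = 2.5000
k* = 2.5000^(1/0.65) ≈ 4.0946
y* = (k*)^α = 4.0946^0.35 ≈ 1.6378
c* = (1 − s)·y* = (1 − 0.23) × 1.6378 ≈ 1.2611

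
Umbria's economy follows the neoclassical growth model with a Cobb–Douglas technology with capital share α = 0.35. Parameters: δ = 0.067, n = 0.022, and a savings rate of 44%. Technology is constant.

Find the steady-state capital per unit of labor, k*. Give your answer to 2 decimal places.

In steady state, investment equals break-even investment: s·k^α = (n + δ)·k.
Rearranging, k^(1−α) = s / (n + δ).
k^0.65 = 0.44 / (0.022 + 0.067) = 0.44 / 0.089 = 4.9438
k* = 4.9438^(1/0.65) ≈ 11.6892

k* ≈ 11.69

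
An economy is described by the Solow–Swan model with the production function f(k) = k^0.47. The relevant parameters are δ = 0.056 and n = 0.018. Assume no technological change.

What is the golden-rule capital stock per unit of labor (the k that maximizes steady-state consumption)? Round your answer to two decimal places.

k_gold ≈ 32.72

The golden rule sets f'(k) = n + δ, i.e. α·k^(α−1) = n + δ.
So k^(1−α) = α / (n + δ) = 0.47 / 0.074 = 6.3514.
k_gold = 6.3514^(1/0.53) ≈ 32.7226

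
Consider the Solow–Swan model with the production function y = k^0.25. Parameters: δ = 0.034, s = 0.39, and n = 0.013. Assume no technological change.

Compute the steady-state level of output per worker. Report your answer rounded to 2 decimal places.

y* ≈ 2.02

At the steady state, Δk = 0, so s·k^α = (n + δ)·k.
Dividing both sides by k: k^(1−α) = s / (n + δ).
k^0.75 = 0.39 / (0.013 + 0.034) = 0.39 / 0.047 = 8.2979
k* = 8.2979^(1/0.75) ≈ 16.7993
y* = (k*)^α = 16.7993^0.25 ≈ 2.0245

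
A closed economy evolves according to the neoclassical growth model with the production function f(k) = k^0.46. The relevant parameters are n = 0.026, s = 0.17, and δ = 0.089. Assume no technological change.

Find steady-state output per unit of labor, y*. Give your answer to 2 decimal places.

y* = 1.40

Steady state requires s·f(k) = (n + δ)·k, i.e. s·k^α = (n + δ)·k.
Dividing both sides by k: k^(1−α) = s / (n + δ).
k^0.54 = 0.17 / (0.026 + 0.089) = 0.17 / 0.115 = 1.4783
k* = 1.4783^(1/0.54) ≈ 2.0624
y* = (k*)^α = 2.0624^0.46 ≈ 1.3951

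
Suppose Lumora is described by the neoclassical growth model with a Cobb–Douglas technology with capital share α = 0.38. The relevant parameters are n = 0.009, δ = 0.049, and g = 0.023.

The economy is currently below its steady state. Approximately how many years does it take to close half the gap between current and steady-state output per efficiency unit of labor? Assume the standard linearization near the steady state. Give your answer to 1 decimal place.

t_½ ≈ 13.8 years

Near the steady state the convergence rate is λ = (1 − α)(n + g + δ).
λ = (1 − 0.38) × 0.081 = 0.62 × 0.081 = 0.05022
Half-life = ln 2 / λ = 0.6931 / 0.05022 ≈ 13.80 years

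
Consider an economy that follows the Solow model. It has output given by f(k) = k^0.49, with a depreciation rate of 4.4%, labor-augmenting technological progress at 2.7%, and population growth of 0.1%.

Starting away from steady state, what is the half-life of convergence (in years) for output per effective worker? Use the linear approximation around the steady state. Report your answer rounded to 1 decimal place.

t_½ ≈ 18.9 years

Near the steady state the convergence rate is λ = (1 − α)(n + g + δ).
λ = (1 − 0.49) × 0.072 = 0.51 × 0.072 = 0.03672
Half-life = ln 2 / λ = 0.6931 / 0.03672 ≈ 18.88 years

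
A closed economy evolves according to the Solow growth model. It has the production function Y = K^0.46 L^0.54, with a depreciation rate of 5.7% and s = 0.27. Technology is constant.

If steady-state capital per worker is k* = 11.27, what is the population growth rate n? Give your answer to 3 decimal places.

n ≈ 0.016

Steady state requires s·f(k) = (n + δ)·k, i.e. s·k^α = (n + δ)·k.
So s / (n + δ) = (k*)^(1−α) = 11.27^0.54 = 3.6986.
Therefore n + δ = s / 3.6986 = 0.27 / 3.6986 = 0.0730, so n = 0.0730 − 0.057 = 0.0160.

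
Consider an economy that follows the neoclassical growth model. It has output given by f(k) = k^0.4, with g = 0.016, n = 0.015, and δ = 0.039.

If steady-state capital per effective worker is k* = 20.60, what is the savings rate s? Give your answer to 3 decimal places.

In steady state, investment equals break-even investment: s·k^α = (n + g + δ)·k.
So s / (n + g + δ) = (k*)^(1−α) = 20.60^0.6 = 6.1421.
Therefore s = 6.1421 × (n + g + δ) = 6.1421 × 0.070 = 0.4299.

s ≈ 0.430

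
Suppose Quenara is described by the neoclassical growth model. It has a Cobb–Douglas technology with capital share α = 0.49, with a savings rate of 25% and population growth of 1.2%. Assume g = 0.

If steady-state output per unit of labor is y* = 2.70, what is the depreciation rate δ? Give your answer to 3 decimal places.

Steady state requires s·f(k) = (n + δ)·k, i.e. s·k^α = (n + δ)·k.
Since y* = [s/(n + δ)]^(α/(1−α)), we have s/(n + δ) = (y*)^((1−α)/α) = 2.70^1.0408 = 2.8117.
Therefore n + δ = s / 2.8117 = 0.25 / 2.8117 = 0.0889, so δ = 0.0889 − 0.012 = 0.0769.

δ ≈ 0.077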